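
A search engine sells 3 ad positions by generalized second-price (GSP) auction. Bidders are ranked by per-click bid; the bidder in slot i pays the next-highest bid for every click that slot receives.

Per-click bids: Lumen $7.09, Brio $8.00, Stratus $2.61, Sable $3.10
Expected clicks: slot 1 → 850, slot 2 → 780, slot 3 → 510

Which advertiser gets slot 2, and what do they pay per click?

Lumen; $3.10 per click

Per-click bids in order: $8.00 (Brio) > $7.09 (Lumen) > $3.10 (Sable) > $2.61 (Stratus)
Slot 2 goes to the second-ranked bidder, Lumen, who pays the next bid down: $3.10/click.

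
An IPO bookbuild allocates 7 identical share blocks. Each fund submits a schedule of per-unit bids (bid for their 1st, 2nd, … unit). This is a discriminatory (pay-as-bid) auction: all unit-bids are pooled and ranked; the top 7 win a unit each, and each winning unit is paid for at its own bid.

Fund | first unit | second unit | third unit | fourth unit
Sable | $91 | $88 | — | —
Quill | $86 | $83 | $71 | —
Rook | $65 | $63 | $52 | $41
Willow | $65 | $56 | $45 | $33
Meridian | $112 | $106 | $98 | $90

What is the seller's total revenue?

Total revenue: $671

All unit-bids, highest first — top 7: 112 (Meridian-1), 106 (Meridian-2), 98 (Meridian-3), 91 (Sable-1), 90 (Meridian-4), 88 (Sable-2), 86 (Quill-1)
Next rejected bid: $83 (not a price — pay-as-bid).
Each winning unit pays its own bid.
Revenue = 112 + 106 + 98 + 91 + 90 + 88 + 86 = $671.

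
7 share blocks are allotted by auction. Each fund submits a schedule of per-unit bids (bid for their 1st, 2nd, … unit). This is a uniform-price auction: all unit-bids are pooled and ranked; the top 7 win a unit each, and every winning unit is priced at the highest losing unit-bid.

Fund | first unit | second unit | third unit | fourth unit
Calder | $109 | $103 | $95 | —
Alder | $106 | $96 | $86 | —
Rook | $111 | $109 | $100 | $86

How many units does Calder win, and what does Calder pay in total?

Calder: 2 units, pays $190

Pooled unit-bids ranked (top 7): 111 (Rook-1), 109 (Calder-1), 109 (Rook-2), 106 (Alder-1), 103 (Calder-2), 100 (Rook-3), 96 (Alder-2)
Highest rejected unit-bid = $95.
Calder wins 2 unit(s) at $95 each.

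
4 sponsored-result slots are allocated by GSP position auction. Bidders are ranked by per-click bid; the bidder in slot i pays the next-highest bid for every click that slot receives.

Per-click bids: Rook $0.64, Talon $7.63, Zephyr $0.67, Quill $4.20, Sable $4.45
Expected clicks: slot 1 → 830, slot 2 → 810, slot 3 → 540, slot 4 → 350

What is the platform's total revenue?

Total revenue: $7681.30

Ranked by bid: $7.63 (Talon) > $4.45 (Sable) > $4.20 (Quill) > $0.67 (Zephyr) > $0.64 (Rook)
Slot 1: Talon pays $4.45 × 830 = $3693.50
Slot 2: Sable pays $4.20 × 810 = $3402.00
Slot 3: Quill pays $0.67 × 540 = $361.80
Slot 4: Zephyr pays $0.64 × 350 = $224.00
Total = $7681.30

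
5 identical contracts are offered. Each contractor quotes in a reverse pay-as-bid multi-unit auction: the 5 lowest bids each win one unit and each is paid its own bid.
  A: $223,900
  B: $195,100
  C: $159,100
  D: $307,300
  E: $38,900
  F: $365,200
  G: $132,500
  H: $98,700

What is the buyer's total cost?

Total cost: $624,300

Ordering the bids: 38,900 (E), 98,700 (H), 132,500 (G), 159,100 (C), 195,100 (B), 223,900 (A), 307,300 (D), …
Winners (5 units): E, H, G, C, B.
Total cost = 38,900 + 98,700 + 132,500 + 159,100 + 195,100 = $624,300.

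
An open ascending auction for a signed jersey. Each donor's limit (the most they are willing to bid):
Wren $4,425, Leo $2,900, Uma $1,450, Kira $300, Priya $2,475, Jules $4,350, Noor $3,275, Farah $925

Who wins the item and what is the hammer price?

Wren wins at $4,350

Limits ranked: 4,425 (Wren) > 4,350 (Jules) > 3,275 (Noor) > 2,900 (Leo) > 2,475 (Priya) > 1,450 (Uma) > …
Jules is the last rival to drop out, at $4,350; Wren remains and wins at that price.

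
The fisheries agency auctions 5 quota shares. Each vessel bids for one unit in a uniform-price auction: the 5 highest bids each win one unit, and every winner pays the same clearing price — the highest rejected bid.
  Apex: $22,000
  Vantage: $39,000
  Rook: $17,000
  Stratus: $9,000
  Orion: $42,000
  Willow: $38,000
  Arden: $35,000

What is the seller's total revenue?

Total revenue: $85,000

Ordering the bids: 42,000 (Orion), 39,000 (Vantage), 38,000 (Willow), 35,000 (Arden), 22,000 (Apex), 17,000 (Rook), 9,000 (Stratus)
The 5 highest are Orion, Vantage, Willow, Arden, Apex.
First losing bid is Rook's $17,000, which sets the uniform price.
Total revenue = 5 × $17,000 = $85,000.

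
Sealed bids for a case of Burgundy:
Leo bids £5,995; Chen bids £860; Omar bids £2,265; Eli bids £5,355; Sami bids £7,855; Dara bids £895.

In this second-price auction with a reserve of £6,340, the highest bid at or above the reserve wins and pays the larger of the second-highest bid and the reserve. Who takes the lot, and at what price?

Sami pays £6,340

Sorting bids: 7,855 (Sami) > 5,995 (Leo) > 5,355 (Eli) > 2,265 (Omar) > 895 (Dara) > 860 (Chen)
Sami has the top bid at or above the reserve (£7,855).
Second-highest bid £5,995 is below the reserve £6,340, so the reserve binds → payment £6,340.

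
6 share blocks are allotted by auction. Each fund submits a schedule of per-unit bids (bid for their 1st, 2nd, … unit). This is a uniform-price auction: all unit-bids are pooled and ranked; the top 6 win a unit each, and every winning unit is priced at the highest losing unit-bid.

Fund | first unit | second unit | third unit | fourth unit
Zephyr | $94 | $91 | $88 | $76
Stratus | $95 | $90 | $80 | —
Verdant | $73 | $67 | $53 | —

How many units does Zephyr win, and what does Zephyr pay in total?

Zephyr: 3 units, pays $228

Pooled unit-bids ranked (top 6): 95 (Stratus-1), 94 (Zephyr-1), 91 (Zephyr-2), 90 (Stratus-2), 88 (Zephyr-3), 80 (Stratus-3)
Highest rejected unit-bid = $76.
Zephyr wins 3 unit(s) at $76 each.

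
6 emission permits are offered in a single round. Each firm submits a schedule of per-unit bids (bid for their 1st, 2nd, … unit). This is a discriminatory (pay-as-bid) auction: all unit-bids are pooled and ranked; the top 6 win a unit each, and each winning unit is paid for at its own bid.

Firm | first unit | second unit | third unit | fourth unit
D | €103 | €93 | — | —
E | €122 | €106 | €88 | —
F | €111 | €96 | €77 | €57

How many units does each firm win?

D 2, E 2, F 2

All unit-bids, highest first — top 6: 122 (E-1), 111 (F-1), 106 (E-2), 103 (D-1), 96 (F-2), 93 (D-2)
Next rejected bid: €88 (not a price — pay-as-bid).
Allocation: D 2, E 2, F 2.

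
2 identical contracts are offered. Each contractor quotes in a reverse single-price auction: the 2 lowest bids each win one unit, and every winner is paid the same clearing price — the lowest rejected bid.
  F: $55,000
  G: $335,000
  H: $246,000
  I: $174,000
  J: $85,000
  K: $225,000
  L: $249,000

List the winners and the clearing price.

F, J; each is paid $174,000

Bids ranked low→high: 55,000 (F), 85,000 (J), 174,000 (I), 225,000 (K), …
Lowest 2: F, J.
First losing bid is I's $174,000, which sets the uniform price.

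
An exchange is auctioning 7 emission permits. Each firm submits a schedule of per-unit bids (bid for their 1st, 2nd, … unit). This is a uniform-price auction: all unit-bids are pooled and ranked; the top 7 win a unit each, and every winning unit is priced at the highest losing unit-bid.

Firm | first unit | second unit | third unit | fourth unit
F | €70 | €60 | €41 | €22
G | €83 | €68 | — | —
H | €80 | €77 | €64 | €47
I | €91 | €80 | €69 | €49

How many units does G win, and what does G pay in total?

Pooled unit-bids ranked (top 7): 91 (I-1), 83 (G-1), 80 (H-1), 80 (I-2), 77 (H-2), 70 (F-1), 69 (I-3)
The (k+1)-th unit-bid is €68.
G wins 1 unit(s) at €68 each.

G: 1 unit, pays €68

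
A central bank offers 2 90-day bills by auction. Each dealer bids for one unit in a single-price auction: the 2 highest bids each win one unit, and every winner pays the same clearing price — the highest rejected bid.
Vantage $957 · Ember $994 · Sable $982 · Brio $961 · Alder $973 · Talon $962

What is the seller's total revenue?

Bids ranked high→low: 994 (Ember), 982 (Sable), 973 (Alder), 962 (Talon), …
The 2 highest are Ember, Sable.
First losing bid is Alder's $973, which sets the uniform price.
Total revenue = 2 × $973 = $1,946.

Total revenue: $1,946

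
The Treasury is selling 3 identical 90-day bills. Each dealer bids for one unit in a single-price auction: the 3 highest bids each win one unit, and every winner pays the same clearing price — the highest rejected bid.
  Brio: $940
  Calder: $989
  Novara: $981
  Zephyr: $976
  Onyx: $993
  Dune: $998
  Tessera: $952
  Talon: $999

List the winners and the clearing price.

Sorting: 999 (Talon), 998 (Dune), 993 (Onyx), 989 (Calder), 981 (Novara), …
The 3 highest are Talon, Dune, Onyx.
First losing bid is Calder's $989, which sets the uniform price.

Talon, Dune, Onyx; each pays $989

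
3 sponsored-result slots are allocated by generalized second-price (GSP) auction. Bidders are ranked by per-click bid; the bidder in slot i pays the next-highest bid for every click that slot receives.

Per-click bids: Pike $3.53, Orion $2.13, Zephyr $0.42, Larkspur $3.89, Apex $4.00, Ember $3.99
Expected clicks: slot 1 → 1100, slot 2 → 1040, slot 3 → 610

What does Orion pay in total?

Per-click bids in order: $4.00 (Apex) > $3.99 (Ember) > $3.89 (Larkspur) > $3.53 (Pike) > …
Orion ranks below slot 3 → no slot, pays nothing.

Orion pays $0.00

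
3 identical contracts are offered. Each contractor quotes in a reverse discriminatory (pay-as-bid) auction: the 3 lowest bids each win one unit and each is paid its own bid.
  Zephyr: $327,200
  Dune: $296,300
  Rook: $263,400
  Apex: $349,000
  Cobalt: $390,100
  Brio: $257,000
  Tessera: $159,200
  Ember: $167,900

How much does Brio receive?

Brio is paid $257,000

Ordering the bids: 159,200 (Tessera), 167,900 (Ember), 257,000 (Brio), 263,400 (Rook), 296,300 (Dune), …
Lowest 3: Tessera, Ember, Brio.
Brio wins → own bid $257,000.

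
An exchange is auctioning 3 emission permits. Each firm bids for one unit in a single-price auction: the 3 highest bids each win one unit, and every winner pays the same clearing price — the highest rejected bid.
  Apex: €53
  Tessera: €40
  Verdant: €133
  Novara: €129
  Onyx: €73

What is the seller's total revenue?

Bids ranked high→low: 133 (Verdant), 129 (Novara), 73 (Onyx), 53 (Apex), 40 (Tessera)
The 3 highest are Verdant, Novara, Onyx.
First losing bid is Apex's €53, which sets the uniform price.
Total revenue = 3 × €53 = €159.

Total revenue: €159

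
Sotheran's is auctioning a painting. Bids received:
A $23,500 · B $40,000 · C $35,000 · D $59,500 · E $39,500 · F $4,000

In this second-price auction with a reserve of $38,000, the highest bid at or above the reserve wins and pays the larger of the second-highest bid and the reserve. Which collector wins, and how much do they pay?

Second-price auction with a reserve of $38,000: the highest bid at or above the reserve wins and pays the larger of the second-highest bid and the reserve.
Bids in order: 59,500 (D) > 40,000 (B) > 39,500 (E) > 35,000 (C) > 23,500 (A) > 4,000 (F)
Highest eligible bid: D at $59,500.
max(second-highest $40,000, reserve $38,000) = $40,000; the reserve does not bind.

D pays $40,000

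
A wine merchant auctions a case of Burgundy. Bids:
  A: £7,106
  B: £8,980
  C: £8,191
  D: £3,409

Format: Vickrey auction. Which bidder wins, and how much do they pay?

Bids in order: 8,980 (B) > 8,191 (C) > 7,106 (A) > 3,409 (D)
B is highest; pays the second-highest bid, £8,191.

B pays £8,191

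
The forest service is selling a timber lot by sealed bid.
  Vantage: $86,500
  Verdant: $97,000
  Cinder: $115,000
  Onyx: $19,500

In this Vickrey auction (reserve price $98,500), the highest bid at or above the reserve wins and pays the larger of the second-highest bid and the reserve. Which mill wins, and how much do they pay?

Cinder pays $98,500

Vickrey auction (reserve price $98,500): the highest bid at or above the reserve wins and pays the larger of the second-highest bid and the reserve.
Bids in order: 115,000 (Cinder) > 97,000 (Verdant) > 86,500 (Vantage) > 19,500 (Onyx)
Highest eligible bid: Cinder at $115,000.
max(second-highest $97,000, reserve $98,500) = $98,500.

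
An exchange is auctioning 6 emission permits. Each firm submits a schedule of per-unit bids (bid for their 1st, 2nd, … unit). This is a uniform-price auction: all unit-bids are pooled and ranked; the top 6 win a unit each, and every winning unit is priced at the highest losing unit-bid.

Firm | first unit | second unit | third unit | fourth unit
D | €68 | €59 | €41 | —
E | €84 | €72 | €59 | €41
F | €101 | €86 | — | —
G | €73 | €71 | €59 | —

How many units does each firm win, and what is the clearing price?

E 2, F 2, G 2; clearing price €68

All unit-bids, highest first — top 6: 101 (F-1), 86 (F-2), 84 (E-1), 73 (G-1), 72 (E-2), 71 (G-2)
Highest rejected unit-bid = €68.
Allocation: E 2, F 2, G 2.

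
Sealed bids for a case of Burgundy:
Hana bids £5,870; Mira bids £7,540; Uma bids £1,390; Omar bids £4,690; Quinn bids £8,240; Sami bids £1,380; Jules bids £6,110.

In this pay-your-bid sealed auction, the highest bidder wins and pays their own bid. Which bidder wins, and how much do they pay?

Quinn pays £8,240

Bids ranked: 8,240 (Quinn) > 7,540 (Mira) > 6,110 (Jules) > 5,870 (Hana) > 4,690 (Omar) > 1,390 (Uma) > …
First-price: Quinn pays what they bid, £8,240.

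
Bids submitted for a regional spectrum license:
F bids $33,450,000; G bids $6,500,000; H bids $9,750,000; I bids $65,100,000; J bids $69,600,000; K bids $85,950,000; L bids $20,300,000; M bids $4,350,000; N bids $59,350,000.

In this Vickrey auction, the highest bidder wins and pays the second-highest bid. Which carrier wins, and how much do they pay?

Bids ranked: 85,950,000 (K) > 69,600,000 (J) > 65,100,000 (I) > 59,350,000 (N) > 33,450,000 (F) > 20,300,000 (L) > …
Second-price: K pays J's bid of $69,600,000.

K pays $69,600,000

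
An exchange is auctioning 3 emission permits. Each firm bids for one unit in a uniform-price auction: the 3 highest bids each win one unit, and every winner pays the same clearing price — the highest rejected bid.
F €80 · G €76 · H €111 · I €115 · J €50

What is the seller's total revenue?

Total revenue: €228

Ordering the bids: 115 (I), 111 (H), 80 (F), 76 (G), 50 (J)
The 3 highest are I, H, F.
Clearing price = highest rejected bid = €76.
Total revenue = 3 × €76 = €228.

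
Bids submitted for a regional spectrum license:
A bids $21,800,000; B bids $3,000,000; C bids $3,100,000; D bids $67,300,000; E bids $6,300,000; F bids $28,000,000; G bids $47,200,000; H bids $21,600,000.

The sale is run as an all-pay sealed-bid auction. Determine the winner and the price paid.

D pays $67,300,000

Bids ranked: 67,300,000 (D) > 47,200,000 (G) > 28,000,000 (F) > 21,800,000 (A) > 21,600,000 (H) > 6,300,000 (E) > …
D wins with the top bid; all bids are sunk regardless.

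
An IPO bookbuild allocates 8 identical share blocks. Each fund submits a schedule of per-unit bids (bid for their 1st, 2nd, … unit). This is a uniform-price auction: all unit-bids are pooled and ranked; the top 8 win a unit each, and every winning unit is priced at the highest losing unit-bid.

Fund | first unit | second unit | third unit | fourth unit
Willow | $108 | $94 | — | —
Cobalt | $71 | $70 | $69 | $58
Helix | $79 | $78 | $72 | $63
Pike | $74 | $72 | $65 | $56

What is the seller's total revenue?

Pooled unit-bids ranked (top 8): 108 (Willow-1), 94 (Willow-2), 79 (Helix-1), 78 (Helix-2), 74 (Pike-1), 72 (Helix-3), 72 (Pike-2), 71 (Cobalt-1)
The (k+1)-th unit-bid is $70.
Allocation: Cobalt 1, Helix 3, Pike 2, Willow 2. Every unit priced at $70.
Revenue = 8 × 70 = $560.

Total revenue: $560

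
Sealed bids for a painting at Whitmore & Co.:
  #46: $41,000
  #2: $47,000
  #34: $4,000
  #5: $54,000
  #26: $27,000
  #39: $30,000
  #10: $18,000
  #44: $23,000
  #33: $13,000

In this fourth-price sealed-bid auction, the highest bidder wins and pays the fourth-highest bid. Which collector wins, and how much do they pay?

#5 pays $30,000

Sorting bids: 54,000 (#5) > 47,000 (#2) > 41,000 (#46) > 30,000 (#39) > 27,000 (#26) > 23,000 (#44) > …
#5 is highest; pays the fourth-highest bid, $30,000.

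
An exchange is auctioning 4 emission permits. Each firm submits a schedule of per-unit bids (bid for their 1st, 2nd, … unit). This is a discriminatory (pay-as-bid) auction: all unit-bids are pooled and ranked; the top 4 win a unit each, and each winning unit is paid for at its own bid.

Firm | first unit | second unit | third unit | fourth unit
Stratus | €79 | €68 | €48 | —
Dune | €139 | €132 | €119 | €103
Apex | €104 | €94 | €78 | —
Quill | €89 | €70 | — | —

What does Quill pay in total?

Quill pays €0

Pooled unit-bids ranked (top 4): 139 (Dune-1), 132 (Dune-2), 119 (Dune-3), 104 (Apex-1)
Next rejected bid: €103 (not a price — pay-as-bid).
Quill wins no units.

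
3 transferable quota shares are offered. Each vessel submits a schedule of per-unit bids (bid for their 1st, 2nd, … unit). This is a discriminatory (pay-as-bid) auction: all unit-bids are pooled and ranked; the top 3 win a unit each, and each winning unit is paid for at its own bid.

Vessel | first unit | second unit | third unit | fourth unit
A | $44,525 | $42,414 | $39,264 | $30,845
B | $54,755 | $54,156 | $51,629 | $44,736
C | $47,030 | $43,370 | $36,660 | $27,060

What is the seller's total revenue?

Pooled unit-bids ranked (top 3): 54,755 (B-1), 54,156 (B-2), 51,629 (B-3)
Next rejected bid: $47,030 (not a price — pay-as-bid).
Each winning unit pays its own bid.
Revenue = 54,755 + 54,156 + 51,629 = $160,540.

Total revenue: $160,540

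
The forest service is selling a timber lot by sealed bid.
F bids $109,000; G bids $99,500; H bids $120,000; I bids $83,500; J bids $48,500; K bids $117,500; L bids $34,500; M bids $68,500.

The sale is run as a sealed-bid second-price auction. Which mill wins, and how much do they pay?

H pays $117,500

Rule: the highest bidder wins and pays the second-highest bid.
Sorting bids: 120,000 (H) > 117,500 (K) > 109,000 (F) > 99,500 (G) > 83,500 (I) > 68,500 (M) > …
H is highest; pays the second-highest bid, $117,500.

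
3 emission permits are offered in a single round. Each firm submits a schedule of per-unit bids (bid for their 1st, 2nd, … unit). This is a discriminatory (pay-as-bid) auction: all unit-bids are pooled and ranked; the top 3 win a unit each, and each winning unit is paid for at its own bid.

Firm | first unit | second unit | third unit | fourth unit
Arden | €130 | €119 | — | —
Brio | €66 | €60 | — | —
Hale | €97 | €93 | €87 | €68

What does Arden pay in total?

Arden pays €249

Pooled unit-bids ranked (top 3): 130 (Arden-1), 119 (Arden-2), 97 (Hale-1)
Next rejected bid: €93 (not a price — pay-as-bid).
Arden's winning unit-bids: 130 + 119 = €249.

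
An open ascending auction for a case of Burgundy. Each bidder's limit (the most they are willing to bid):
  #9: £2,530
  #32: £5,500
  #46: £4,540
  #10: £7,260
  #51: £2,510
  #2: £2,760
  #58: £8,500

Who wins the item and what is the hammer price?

Limits ranked: 8,500 (#58) > 7,260 (#10) > 5,500 (#32) > 4,540 (#46) > 2,760 (#2) > 2,530 (#9) > …
Bidding ends when #10 exits at £7,260; #58 takes it.

#58 wins at £7,260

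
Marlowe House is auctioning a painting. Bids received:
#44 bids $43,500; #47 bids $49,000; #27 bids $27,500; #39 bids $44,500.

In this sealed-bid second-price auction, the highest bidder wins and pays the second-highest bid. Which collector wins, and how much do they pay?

Bids in order: 49,000 (#47) > 44,500 (#39) > 43,500 (#44) > 27,500 (#27)
#47 is highest; pays the second-highest bid, $44,500.

#47 pays $44,500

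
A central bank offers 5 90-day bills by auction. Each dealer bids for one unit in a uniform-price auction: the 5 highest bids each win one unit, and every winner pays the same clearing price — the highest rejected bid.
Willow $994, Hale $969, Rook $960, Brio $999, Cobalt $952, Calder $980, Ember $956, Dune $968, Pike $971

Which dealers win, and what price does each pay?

Brio, Willow, Calder, Pike, Hale; each pays $968

Ordering the bids: 999 (Brio), 994 (Willow), 980 (Calder), 971 (Pike), 969 (Hale), 968 (Dune), 960 (Rook), …
Winners (5 units): Brio, Willow, Calder, Pike, Hale.
Clearing price = highest rejected bid = $968.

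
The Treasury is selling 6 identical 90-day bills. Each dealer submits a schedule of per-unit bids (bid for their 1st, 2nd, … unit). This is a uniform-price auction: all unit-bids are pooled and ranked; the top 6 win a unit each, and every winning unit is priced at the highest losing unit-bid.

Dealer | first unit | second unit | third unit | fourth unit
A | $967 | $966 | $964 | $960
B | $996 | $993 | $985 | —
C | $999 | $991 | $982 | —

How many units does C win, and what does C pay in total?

C: 3 units, pays $2,901

All unit-bids, highest first — top 6: 999 (C-1), 996 (B-1), 993 (B-2), 991 (C-2), 985 (B-3), 982 (C-3)
First bid not allocated: $967.
C wins 3 unit(s) at $967 each.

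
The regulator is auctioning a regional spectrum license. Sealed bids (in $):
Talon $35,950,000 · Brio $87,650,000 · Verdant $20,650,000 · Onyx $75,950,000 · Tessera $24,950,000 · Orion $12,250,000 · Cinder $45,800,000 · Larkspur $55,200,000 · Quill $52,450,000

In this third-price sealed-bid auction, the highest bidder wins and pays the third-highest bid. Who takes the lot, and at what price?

Brio pays $55,200,000

Bids in order: 87,650,000 (Brio) > 75,950,000 (Onyx) > 55,200,000 (Larkspur) > 52,450,000 (Quill) > 45,800,000 (Cinder) > 35,950,000 (Talon) > …
Brio is highest; pays the third-highest bid, $55,200,000.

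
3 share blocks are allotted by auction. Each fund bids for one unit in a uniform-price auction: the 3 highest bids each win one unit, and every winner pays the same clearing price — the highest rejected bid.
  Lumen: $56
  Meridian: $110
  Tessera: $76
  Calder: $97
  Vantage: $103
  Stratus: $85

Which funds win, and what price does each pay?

Sorting: 110 (Meridian), 103 (Vantage), 97 (Calder), 85 (Stratus), 76 (Tessera), …
The 3 highest are Meridian, Vantage, Calder.
First losing bid is Stratus's $85, which sets the uniform price.

Meridian, Vantage, Calder; each pays $85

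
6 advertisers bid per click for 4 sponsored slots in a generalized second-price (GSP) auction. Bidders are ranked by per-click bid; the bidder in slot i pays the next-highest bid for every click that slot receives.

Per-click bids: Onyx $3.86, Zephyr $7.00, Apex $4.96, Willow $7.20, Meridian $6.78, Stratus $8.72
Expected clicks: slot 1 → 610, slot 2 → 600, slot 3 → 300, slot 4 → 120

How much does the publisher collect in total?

Total revenue: $11221.20

Ranked by bid: $8.72 (Stratus) > $7.20 (Willow) > $7.00 (Zephyr) > $6.78 (Meridian) > $4.96 (Apex) > …
Slot 1: Stratus pays $7.20 × 610 = $4392.00
Slot 2: Willow pays $7.00 × 600 = $4200.00
Slot 3: Zephyr pays $6.78 × 300 = $2034.00
Slot 4: Meridian pays $4.96 × 120 = $595.20
Total = $11221.20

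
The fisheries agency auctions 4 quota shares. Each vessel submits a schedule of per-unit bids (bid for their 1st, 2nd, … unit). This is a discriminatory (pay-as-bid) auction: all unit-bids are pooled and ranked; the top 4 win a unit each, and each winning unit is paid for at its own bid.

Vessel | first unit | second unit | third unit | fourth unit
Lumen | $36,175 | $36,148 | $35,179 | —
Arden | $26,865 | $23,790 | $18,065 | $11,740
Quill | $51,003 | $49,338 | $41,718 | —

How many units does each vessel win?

Lumen 1, Quill 3

All unit-bids, highest first — top 4: 51,003 (Quill-1), 49,338 (Quill-2), 41,718 (Quill-3), 36,175 (Lumen-1)
Next rejected bid: $36,148 (not a price — pay-as-bid).
Allocation: Lumen 1, Quill 3.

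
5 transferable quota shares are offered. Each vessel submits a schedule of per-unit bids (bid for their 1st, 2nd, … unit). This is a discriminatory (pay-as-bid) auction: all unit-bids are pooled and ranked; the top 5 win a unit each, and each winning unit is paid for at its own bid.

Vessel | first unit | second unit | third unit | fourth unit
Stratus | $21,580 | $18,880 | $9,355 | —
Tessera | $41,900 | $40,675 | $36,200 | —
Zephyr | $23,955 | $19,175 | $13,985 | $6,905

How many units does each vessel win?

Pooled unit-bids ranked (top 5): 41,900 (Tessera-1), 40,675 (Tessera-2), 36,200 (Tessera-3), 23,955 (Zephyr-1), 21,580 (Stratus-1)
Next rejected bid: $19,175 (not a price — pay-as-bid).
Allocation: Stratus 1, Tessera 3, Zephyr 1.

Stratus 1, Tessera 3, Zephyr 1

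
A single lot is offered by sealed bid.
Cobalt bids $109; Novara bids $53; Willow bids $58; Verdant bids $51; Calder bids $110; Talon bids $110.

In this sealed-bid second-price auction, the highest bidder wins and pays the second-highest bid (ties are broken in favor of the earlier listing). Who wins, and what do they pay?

Sorting bids: 110 (Calder) > 110 (Talon) > 109 (Cobalt) > 58 (Willow) > 53 (Novara) > 51 (Verdant)
Calder and Talon tie at $110; tie-break gives it to Calder.
Calder wins with the highest bid; price is set by the runner-up at $110.

Calder pays $110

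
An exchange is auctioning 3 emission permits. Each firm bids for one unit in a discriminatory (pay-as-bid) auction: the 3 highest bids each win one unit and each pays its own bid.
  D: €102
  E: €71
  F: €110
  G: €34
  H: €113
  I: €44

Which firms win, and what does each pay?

Sorting: 113 (H), 110 (F), 102 (D), 71 (E), 44 (I), …
The 3 highest are H, F, D.
Each winner pays its own bid: H €113, F €110, D €102.

H €113, F €110, D €102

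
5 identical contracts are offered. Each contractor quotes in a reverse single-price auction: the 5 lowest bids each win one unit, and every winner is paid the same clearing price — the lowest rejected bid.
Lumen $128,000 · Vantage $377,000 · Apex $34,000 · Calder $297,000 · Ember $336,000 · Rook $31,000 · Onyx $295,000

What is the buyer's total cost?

Total cost: $1,680,000

Sorting: 31,000 (Rook), 34,000 (Apex), 128,000 (Lumen), 295,000 (Onyx), 297,000 (Calder), 336,000 (Ember), 377,000 (Vantage)
Lowest 5: Rook, Apex, Lumen, Onyx, Calder.
Clearing price = lowest rejected bid = $336,000.
Total cost = 5 × $336,000 = $1,680,000.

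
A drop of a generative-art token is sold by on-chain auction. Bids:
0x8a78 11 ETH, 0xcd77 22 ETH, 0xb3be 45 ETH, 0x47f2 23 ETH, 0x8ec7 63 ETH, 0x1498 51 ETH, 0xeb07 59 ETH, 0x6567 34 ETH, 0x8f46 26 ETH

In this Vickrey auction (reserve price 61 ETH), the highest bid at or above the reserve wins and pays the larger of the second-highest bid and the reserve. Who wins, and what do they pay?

Bids in order: 63 (0x8ec7) > 59 (0xeb07) > 51 (0x1498) > 45 (0xb3be) > 34 (0x6567) > 26 (0x8f46) > …
0x8ec7 has the top bid at or above the reserve (63 ETH).
Second-highest bid 59 ETH is below the reserve 61 ETH, so the reserve binds → payment 61 ETH.

0x8ec7 pays 61 ETH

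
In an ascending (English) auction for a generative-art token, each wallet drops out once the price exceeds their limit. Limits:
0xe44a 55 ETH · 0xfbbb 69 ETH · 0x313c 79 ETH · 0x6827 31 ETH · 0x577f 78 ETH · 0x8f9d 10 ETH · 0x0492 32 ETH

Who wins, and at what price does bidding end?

Rule: the price rises until one bidder remains; the winner pays the price at which the last rival dropped out.
Limits ranked: 79 (0x313c) > 78 (0x577f) > 69 (0xfbbb) > 55 (0xe44a) > 32 (0x0492) > 31 (0x6827) > …
Bidding ends when 0x577f exits at 78 ETH; 0x313c takes it.

0x313c wins at 78 ETH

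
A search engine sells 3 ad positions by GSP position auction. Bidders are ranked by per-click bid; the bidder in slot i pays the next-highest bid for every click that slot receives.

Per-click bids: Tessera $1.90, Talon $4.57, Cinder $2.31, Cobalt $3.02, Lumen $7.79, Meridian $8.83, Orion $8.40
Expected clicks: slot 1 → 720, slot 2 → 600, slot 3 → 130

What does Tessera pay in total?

Ranked by bid: $8.83 (Meridian) > $8.40 (Orion) > $7.79 (Lumen) > $4.57 (Talon) > …
Tessera ranks below slot 3 → no slot, pays nothing.

Tessera pays $0.00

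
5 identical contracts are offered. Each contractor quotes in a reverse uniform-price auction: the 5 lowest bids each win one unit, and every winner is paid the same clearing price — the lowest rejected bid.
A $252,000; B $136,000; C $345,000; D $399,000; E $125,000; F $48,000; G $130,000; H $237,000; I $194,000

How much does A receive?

Bids ranked low→high: 48,000 (F), 125,000 (E), 130,000 (G), 136,000 (B), 194,000 (I), 237,000 (H), 252,000 (A), …
The 5 lowest are F, E, G, B, I.
Clearing price = lowest rejected bid = $237,000.
A does not win → is paid $0.

A is paid $0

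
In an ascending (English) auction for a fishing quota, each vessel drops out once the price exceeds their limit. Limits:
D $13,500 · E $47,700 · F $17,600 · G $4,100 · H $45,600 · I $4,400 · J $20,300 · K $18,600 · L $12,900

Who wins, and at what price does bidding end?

E wins at $45,600

Rule: the price rises until one bidder remains; the winner pays the price at which the last rival dropped out.
Sorting limits: 47,700 (E) > 45,600 (H) > 20,300 (J) > 18,600 (K) > 17,600 (F) > 13,500 (D) > …
Bidding ends when H exits at $45,600; E takes it.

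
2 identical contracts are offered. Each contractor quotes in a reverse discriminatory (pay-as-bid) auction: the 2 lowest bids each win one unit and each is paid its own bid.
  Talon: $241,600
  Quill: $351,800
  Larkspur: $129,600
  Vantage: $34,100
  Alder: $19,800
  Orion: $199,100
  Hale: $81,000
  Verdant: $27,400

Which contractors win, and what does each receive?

Alder $19,800, Verdant $27,400

Bids ranked low→high: 19,800 (Alder), 27,400 (Verdant), 34,100 (Vantage), 81,000 (Hale), …
Winners (2 units): Alder, Verdant.
Each winner is paid its own bid: Alder $19,800, Verdant $27,400.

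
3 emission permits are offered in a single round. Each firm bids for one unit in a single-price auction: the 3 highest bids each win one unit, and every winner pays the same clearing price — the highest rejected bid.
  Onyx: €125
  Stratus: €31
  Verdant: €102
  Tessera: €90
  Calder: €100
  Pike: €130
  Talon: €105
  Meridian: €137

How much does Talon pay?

Bids ranked high→low: 137 (Meridian), 130 (Pike), 125 (Onyx), 105 (Talon), 102 (Verdant), …
The 3 highest are Meridian, Pike, Onyx.
Highest unsuccessful bid: €105 → clearing price.
Talon does not win → pays €0.

Talon pays €0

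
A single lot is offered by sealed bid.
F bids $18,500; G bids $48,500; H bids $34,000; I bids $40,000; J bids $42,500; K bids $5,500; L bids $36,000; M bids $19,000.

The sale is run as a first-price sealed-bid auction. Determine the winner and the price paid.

G pays $48,500

Sorting bids: 48,500 (G) > 42,500 (J) > 40,000 (I) > 36,000 (L) > 34,000 (H) > 19,000 (M) > …
First-price: G pays what they bid, $48,500.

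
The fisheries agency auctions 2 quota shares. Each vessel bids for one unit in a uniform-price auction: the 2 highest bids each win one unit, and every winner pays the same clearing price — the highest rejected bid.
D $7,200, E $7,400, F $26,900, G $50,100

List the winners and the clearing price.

Ordering the bids: 50,100 (G), 26,900 (F), 7,400 (E), 7,200 (D)
Winners (2 units): G, F.
First losing bid is E's $7,400, which sets the uniform price.

G, F; each pays $7,400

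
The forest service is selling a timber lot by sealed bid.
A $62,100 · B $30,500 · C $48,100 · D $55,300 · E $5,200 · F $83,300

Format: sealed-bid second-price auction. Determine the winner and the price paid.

Bids ranked: 83,300 (F) > 62,100 (A) > 55,300 (D) > 48,100 (C) > 30,500 (B) > 5,200 (E)
Second-price: F pays A's bid of $62,100.

F pays $62,100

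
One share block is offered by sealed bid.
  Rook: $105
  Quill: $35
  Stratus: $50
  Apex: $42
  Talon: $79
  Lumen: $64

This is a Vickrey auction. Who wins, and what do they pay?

Rule: the highest bidder wins and pays the second-highest bid.
Bids in order: 105 (Rook) > 79 (Talon) > 64 (Lumen) > 50 (Stratus) > 42 (Apex) > 35 (Quill)
Second-price: Rook pays Talon's bid of $79.

Rook pays $79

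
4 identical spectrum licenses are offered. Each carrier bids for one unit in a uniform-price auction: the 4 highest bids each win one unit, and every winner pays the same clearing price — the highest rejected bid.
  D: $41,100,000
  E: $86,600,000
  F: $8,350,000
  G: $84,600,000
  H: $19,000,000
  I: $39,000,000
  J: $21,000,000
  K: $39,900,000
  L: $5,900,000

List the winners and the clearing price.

Bids ranked high→low: 86,600,000 (E), 84,600,000 (G), 41,100,000 (D), 39,900,000 (K), 39,000,000 (I), 21,000,000 (J), …
The 4 highest are E, G, D, K.
Clearing price = highest rejected bid = $39,000,000.

E, G, D, K; each pays $39,000,000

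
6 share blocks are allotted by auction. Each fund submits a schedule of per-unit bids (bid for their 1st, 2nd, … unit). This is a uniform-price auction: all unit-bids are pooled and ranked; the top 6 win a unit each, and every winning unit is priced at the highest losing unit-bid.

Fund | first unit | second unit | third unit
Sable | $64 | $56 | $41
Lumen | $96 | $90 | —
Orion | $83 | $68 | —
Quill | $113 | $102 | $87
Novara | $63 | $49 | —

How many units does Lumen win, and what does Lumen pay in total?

Merging the schedules and taking the best 6: 113 (Quill-1), 102 (Quill-2), 96 (Lumen-1), 90 (Lumen-2), 87 (Quill-3), 83 (Orion-1)
The (k+1)-th unit-bid is $68.
Lumen wins 2 unit(s) at $68 each.

Lumen: 2 units, pays $136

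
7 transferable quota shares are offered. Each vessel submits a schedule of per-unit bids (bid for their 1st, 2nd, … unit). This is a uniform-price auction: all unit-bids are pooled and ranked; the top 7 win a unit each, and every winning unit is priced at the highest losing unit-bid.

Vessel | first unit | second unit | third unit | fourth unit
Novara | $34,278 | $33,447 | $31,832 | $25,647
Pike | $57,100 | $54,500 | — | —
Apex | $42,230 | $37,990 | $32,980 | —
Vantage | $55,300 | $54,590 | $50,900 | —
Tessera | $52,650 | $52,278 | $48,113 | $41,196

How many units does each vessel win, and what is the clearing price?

Pike 2, Tessera 2, Vantage 3; clearing price $48,113

Merging the schedules and taking the best 7: 57,100 (Pike-1), 55,300 (Vantage-1), 54,590 (Vantage-2), 54,500 (Pike-2), 52,650 (Tessera-1), 52,278 (Tessera-2), 50,900 (Vantage-3)
The (k+1)-th unit-bid is $48,113.
Allocation: Pike 2, Tessera 2, Vantage 3.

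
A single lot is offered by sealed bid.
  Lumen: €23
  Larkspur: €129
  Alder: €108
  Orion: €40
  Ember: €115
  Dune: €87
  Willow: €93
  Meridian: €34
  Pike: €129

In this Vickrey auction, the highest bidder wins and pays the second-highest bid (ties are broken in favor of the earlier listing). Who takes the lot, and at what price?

Vickrey auction: the highest bidder wins and pays the second-highest bid.
Sorting bids: 129 (Larkspur) > 129 (Pike) > 115 (Ember) > 108 (Alder) > 93 (Willow) > 87 (Dune) > …
Tie at €129 → Larkspur wins by tie-break.
Larkspur wins with the highest bid; price is set by the runner-up at €129.

Larkspur pays €129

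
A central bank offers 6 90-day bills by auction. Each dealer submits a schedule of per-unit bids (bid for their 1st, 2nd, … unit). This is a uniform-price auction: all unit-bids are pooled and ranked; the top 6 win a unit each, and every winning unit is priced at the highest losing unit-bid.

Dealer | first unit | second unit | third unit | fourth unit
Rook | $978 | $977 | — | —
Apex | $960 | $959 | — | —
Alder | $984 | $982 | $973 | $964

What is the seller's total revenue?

Merging the schedules and taking the best 6: 984 (Alder-1), 982 (Alder-2), 978 (Rook-1), 977 (Rook-2), 973 (Alder-3), 964 (Alder-4)
Highest rejected unit-bid = $960.
Allocation: Alder 4, Rook 2. Every unit priced at $960.
Revenue = 6 × 960 = $5,760.

Total revenue: $5,760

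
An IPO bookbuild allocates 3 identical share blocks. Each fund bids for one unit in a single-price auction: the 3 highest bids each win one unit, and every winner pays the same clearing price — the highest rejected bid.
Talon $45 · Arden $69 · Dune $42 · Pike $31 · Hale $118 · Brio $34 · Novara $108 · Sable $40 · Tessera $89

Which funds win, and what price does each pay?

Hale, Novara, Tessera; each pays $69

Ordering the bids: 118 (Hale), 108 (Novara), 89 (Tessera), 69 (Arden), 45 (Talon), …
The 3 highest are Hale, Novara, Tessera.
First losing bid is Arden's $69, which sets the uniform price.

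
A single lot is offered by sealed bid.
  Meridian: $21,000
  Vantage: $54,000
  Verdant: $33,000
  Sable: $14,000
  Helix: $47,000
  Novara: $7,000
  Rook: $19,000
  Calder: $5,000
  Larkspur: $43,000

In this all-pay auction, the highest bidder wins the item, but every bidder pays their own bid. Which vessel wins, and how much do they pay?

Sorting bids: 54,000 (Vantage) > 47,000 (Helix) > 43,000 (Larkspur) > 33,000 (Verdant) > 21,000 (Meridian) > 19,000 (Rook) > …
Vantage is highest and takes the item; every bidder forfeits their bid.

Vantage pays $54,000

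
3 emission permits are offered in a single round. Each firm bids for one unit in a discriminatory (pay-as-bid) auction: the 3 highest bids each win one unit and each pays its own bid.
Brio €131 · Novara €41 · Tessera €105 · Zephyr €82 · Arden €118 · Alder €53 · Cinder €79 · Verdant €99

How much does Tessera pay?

Tessera pays €105

Sorting: 131 (Brio), 118 (Arden), 105 (Tessera), 99 (Verdant), 82 (Zephyr), …
Winners (3 units): Brio, Arden, Tessera.
Tessera wins → own bid €105.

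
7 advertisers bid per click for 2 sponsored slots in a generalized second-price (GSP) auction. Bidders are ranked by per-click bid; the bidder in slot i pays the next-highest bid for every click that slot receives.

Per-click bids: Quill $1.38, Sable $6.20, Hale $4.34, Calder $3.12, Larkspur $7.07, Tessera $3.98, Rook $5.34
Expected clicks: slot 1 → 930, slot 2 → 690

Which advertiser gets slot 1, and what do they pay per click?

Sorting advertisers: $7.07 (Larkspur) > $6.20 (Sable) > $5.34 (Rook) > …
Slot 1 goes to the first-ranked bidder, Larkspur, who pays the next bid down: $6.20/click.

Larkspur; $6.20 per click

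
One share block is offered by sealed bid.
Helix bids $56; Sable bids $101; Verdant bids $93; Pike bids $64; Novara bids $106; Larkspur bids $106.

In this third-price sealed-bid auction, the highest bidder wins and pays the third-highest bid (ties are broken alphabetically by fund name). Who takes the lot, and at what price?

Larkspur pays $101

Third-price sealed-bid auction: the highest bidder wins and pays the third-highest bid.
Sorting bids: 106 (Larkspur) > 106 (Novara) > 101 (Sable) > 93 (Verdant) > 64 (Pike) > 56 (Helix)
Tie at $106 → Larkspur wins by tie-break.
Larkspur wins; payment is bid #3 in the ranking = $101.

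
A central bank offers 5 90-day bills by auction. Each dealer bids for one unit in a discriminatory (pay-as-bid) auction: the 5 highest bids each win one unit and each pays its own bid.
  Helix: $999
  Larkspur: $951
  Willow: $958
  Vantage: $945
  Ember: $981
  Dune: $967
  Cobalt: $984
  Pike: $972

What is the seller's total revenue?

Total revenue: $4,903

Bids ranked high→low: 999 (Helix), 984 (Cobalt), 981 (Ember), 972 (Pike), 967 (Dune), 958 (Willow), 951 (Larkspur), …
The 5 highest are Helix, Cobalt, Ember, Pike, Dune.
Total revenue = 999 + 984 + 981 + 972 + 967 = $4,903.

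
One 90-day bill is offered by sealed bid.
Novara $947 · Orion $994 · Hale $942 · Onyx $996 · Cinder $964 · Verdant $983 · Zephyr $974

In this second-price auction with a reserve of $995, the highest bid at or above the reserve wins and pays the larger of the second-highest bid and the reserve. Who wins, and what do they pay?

Onyx pays $995

Second-price auction with a reserve of $995: the highest bid at or above the reserve wins and pays the larger of the second-highest bid and the reserve.
Bids ranked: 996 (Onyx) > 994 (Orion) > 983 (Verdant) > 974 (Zephyr) > 964 (Cinder) > 947 (Novara) > …
Onyx has the top bid at or above the reserve ($996).
max(second-highest $994, reserve $995) = $995.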